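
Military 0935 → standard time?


Hour: 9
9 < 12 → AM

9:35 AM


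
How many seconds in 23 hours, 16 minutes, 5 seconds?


83765 seconds

Hours: 23 × 3600 = 82800
Minutes: 16 × 60 = 960
Seconds: 5
Total = 82800 + 960 + 5 = 83765


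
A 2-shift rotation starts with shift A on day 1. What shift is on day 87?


Shift A

Shifts: A, B
Start: A (index 0)
Day 87: (0 + 87 - 1) mod 2
= 86 mod 2
= 0
Index 0 → shift A


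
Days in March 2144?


Month: March (month 3)
March has 31 days

31 days


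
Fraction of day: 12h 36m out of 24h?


0.5250 (52.50%)

Total minutes: 12×60 + 36 = 756
Day = 24×60 = 1440 minutes
Fraction = 756/1440 = 0.5250
As a percentage: 756/1440 × 100 = 52.50%


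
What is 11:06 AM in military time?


Input: 11:06 AM
AM hour stays: 11

11:06


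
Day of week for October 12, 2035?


Zeller's congruence:
q=12, m=10, k=35, j=20
h = (12 + ⌊13×11/5⌋ + 35 + ⌊35/4⌋ + ⌊20/4⌋ - 2×20) mod 7
= (12 + 28 + 35 + 8 + 5 - 40) mod 7
= 48 mod 7 = 6
h=6 → Friday

Friday


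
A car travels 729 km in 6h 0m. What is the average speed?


Distance: 729 km
Time: 6 hours
Speed = 729 / 6 = 121.5 km/h

121.5 km/h


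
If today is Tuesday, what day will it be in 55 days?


Monday

Start: Tuesday (index 1)
(1 + 55) mod 7
= 56 mod 7
= 0
Index 0 → Monday


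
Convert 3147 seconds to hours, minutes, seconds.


Hours: 3147 ÷ 3600 = 0 remainder 3147
Minutes: 3147 ÷ 60 = 52 remainder 27
Seconds: 27

0h 52m 27s


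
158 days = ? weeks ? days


22 weeks 4 days

Weeks: 158 ÷ 7 = 22 remainder 4


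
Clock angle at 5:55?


Hour hand = 5×30 + 55×0.5 = 177.5°
Minute hand = 55×6 = 330°
Difference = |177.5 - 330| = 152.5°

152.5°


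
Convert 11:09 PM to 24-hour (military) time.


23:09

Input: 11:09 PM
PM: 11 + 12 = 23


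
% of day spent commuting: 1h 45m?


Time: 105 minutes
Day: 1440 minutes
Percentage = (105/1440) × 100 ≈ 7.3%

7.3%


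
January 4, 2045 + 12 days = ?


January 16, 2045

Start: January 4, 2045
Add 12 days
January 4 + 12 = January 16, 2045


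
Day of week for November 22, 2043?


Zeller's congruence:
q=22, m=11, k=43, j=20
h = (22 + ⌊13×12/5⌋ + 43 + ⌊43/4⌋ + ⌊20/4⌋ - 2×20) mod 7
= (22 + 31 + 43 + 10 + 5 - 40) mod 7
= 71 mod 7 = 1
h=1 → Sunday

Sunday


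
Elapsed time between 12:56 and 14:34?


End time in minutes: 14×60 + 34 = 874
Start time in minutes: 12×60 + 56 = 776
Difference = 874 - 776 = 98 minutes
= 1 hours 38 minutes

1h 38m


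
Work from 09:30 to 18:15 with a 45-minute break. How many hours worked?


8h 0m (480 minutes)

Total time = (18×60+15) - (9×60+30)
= 1095 - 570 = 525 min
Minus break: 525 - 45 = 480 min
= 8h 0m


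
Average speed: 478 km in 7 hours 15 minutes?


65.9 km/h

Distance: 478 km
Time: 7h 15m = 435 min = 435/60 = 29/4 hours
Speed = 478 ÷ (29/4) = 478 × 4 / 29 = 1912/29 ≈ 65.9 km/h


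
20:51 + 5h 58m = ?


Start: 1251 minutes from midnight
Add: 358 minutes
Total: 1609 minutes
Hours: 1609 ÷ 60 = 26 remainder 49
26 ≥ 24 → 26 - 24 = 2 (next day)

02:49 (next day)


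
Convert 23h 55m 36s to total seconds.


86136 seconds

Hours: 23 × 3600 = 82800
Minutes: 55 × 60 = 3300
Seconds: 36
Total = 82800 + 3300 + 36 = 86136


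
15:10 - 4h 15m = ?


Start: 910 minutes from midnight
Subtract: 255 minutes
Remaining: 910 - 255 = 655
Hours: 10, Minutes: 55

10:55


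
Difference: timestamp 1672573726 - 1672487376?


86350 seconds (24.0 hours / 1.00 days)

Difference = 1672573726 - 1672487376 = 86350 seconds
In hours: 86350 / 3600 ≈ 24.0
In days: 86350 / 86400 ≈ 1.00


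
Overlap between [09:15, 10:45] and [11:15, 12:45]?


0 minutes

Meeting A: 555-645 (in minutes from midnight)
Meeting B: 675-765
Overlap start = max(555, 675) = 675
Overlap end = min(645, 765) = 645
Overlap = max(0, 645 - 675) = 0 min


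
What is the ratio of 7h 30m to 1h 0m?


Duration 1: 450 minutes
Duration 2: 60 minutes
Ratio = 450:60
GCD = 30
Simplified = 15:2
As a decimal: 15/2 = 7.50

15:2 (7.50)


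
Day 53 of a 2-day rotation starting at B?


Shifts: A, B
Start: B (index 1)
Day 53: (1 + 53 - 1) mod 2
= 53 mod 2
= 1
Index 1 → shift B

Shift B


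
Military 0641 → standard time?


6:41 AM

Hour: 6
6 < 12 → AM


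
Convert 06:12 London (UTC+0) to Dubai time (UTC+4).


10:12

Time difference = UTC+4 - UTC+0 = +4 hours
New hour = (6 + 4) mod 24
= 10 mod 24 = 10
Minutes unchanged → 10:12


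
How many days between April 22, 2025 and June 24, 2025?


From April 22, 2025 to June 24, 2025
Rest of April 2025: 30 - 22 = 8
Full months: May 31
Days into June 2025: 24
Total = 8 + 31 + 24 = 63 days

63 days


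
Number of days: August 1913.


31 days

Month: August (month 8)
August has 31 days


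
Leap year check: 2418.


Rules: divisible by 4 AND (not by 100 OR by 400)
2418 ÷ 4 = 604 remainder 2 → not divisible by 4
Not divisible by 4 → not a leap year

No


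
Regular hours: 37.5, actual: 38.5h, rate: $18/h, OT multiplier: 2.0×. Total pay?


Regular: 37.5h × $18 = $675.00
Overtime: 38.5 - 37.5 = 1.0h
OT pay: 1.0h × $18 × 2.0 = $36.00
Total = $675.00 + $36.00 = $711.00

$711.00


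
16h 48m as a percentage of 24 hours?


0.7000 (70.00%)

Total minutes: 16×60 + 48 = 1008
Day = 24×60 = 1440 minutes
Fraction = 1008/1440 = 0.7000
As a percentage: 1008/1440 × 100 = 70.00%


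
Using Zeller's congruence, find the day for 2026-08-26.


Zeller's congruence:
q=26, m=8, k=26, j=20
h = (26 + ⌊13×9/5⌋ + 26 + ⌊26/4⌋ + ⌊20/4⌋ - 2×20) mod 7
= (26 + 23 + 26 + 6 + 5 - 40) mod 7
= 46 mod 7 = 4
h=4 → Wednesday

Wednesday


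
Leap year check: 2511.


Rules: divisible by 4 AND (not by 100 OR by 400)
2511 ÷ 4 = 627 remainder 3 → not divisible by 4
Not divisible by 4 → not a leap year

No


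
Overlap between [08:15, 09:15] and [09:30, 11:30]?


0 minutes

Meeting A: 495-555 (in minutes from midnight)
Meeting B: 570-690
Overlap start = max(495, 570) = 570
Overlap end = min(555, 690) = 555
Overlap = max(0, 555 - 570) = 0 min


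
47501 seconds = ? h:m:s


13h 11m 41s

Hours: 47501 ÷ 3600 = 13 remainder 701
Minutes: 701 ÷ 60 = 11 remainder 41
Seconds: 41


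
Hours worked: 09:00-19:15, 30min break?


Total time = (19×60+15) - (9×60+0)
= 1155 - 540 = 615 min
Minus break: 615 - 30 = 585 min
= 9h 45m

9h 45m (585 minutes)


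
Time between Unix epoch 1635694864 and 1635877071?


182207 seconds (50.6 hours / 2.11 days)

Difference = 1635877071 - 1635694864 = 182207 seconds
In hours: 182207 / 3600 ≈ 50.6
In days: 182207 / 86400 ≈ 2.11


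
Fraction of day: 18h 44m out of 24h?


Total minutes: 18×60 + 44 = 1124
Day = 24×60 = 1440 minutes
Fraction = 1124/1440 ≈ 0.7806
As a percentage: 1124/1440 × 100 ≈ 78.06%

0.7806 (78.06%)


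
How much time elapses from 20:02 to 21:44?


1h 42m

End time in minutes: 21×60 + 44 = 1304
Start time in minutes: 20×60 + 2 = 1202
Difference = 1304 - 1202 = 102 minutes
= 1 hours 42 minutes


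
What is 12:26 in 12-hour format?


12:26 PM

Hour: 12
12 → 12 PM (noon)


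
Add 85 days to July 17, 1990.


Start: July 17, 1990
Add 85 days
July 17 → August 1: 31 - 17 + 1 = 15 days (85 - 15 = 70 left)
August 1 → September 1: 31 - 1 + 1 = 31 days (70 - 31 = 39 left)
September 1 → October 1: 30 - 1 + 1 = 30 days (39 - 30 = 9 left)
October 1 + 9 = October 10, 1990

October 10, 1990


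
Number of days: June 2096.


30 days

Month: June (month 6)
June has 30 days


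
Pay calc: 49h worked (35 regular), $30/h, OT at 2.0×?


$1890.00

Regular: 35h × $30 = $1050.00
Overtime: 49 - 35 = 14h
OT pay: 14h × $30 × 2.0 = $840.00
Total = $1050.00 + $840.00 = $1890.00


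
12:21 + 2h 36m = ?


14:57

Start: 741 minutes from midnight
Add: 156 minutes
Total: 897 minutes
Hours: 897 ÷ 60 = 14 remainder 57


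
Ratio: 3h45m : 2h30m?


Duration 1: 225 minutes
Duration 2: 150 minutes
Ratio = 225:150
GCD = 75
Simplified = 3:2
As a decimal: 3/2 = 1.50

3:2 (1.50)


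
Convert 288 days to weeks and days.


41 weeks 1 days

Weeks: 288 ÷ 7 = 41 remainder 1


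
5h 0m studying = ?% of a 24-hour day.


20.8%

Time: 300 minutes
Day: 1440 minutes
Percentage = (300/1440) × 100 ≈ 20.8%


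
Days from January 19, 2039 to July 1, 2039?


From January 19, 2039 to July 1, 2039
Rest of January 2039: 31 - 19 = 12
Full months: February 2039 28, March 31, April 30, May 31, June 30
Days into July 2039: 1
Total = 12 + 28 + 31 + 30 + 31 + 30 + 1 = 163 days

163 days


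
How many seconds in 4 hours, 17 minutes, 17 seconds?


15437 seconds

Hours: 4 × 3600 = 14400
Minutes: 17 × 60 = 1020
Seconds: 17
Total = 14400 + 1020 + 17 = 15437


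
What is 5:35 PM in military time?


Input: 5:35 PM
PM: 5 + 12 = 17

17:35


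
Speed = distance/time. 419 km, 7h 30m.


Distance: 419 km
Time: 7h 30m = 450 min = 450/60 = 15/2 hours
Speed = 419 ÷ (15/2) = 419 × 2 / 15 = 838/15 ≈ 55.9 km/h

55.9 km/h


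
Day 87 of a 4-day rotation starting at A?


Shifts: A, B, C, D
Start: A (index 0)
Day 87: (0 + 87 - 1) mod 4
= 86 mod 4
= 2
Index 2 → shift C

Shift C


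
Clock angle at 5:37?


Hour hand = 5×30 + 37×0.5 = 168.5°
Minute hand = 37×6 = 222°
Difference = |168.5 - 222| = 53.5°

53.5°


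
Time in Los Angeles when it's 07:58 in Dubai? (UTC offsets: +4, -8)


Time difference = UTC-8 - UTC+4 = -12 hours
New hour = (7 -12) mod 24
= -5 mod 24 = 19
Minutes unchanged → 19:58; -5 < 0 → previous day

19:58 (previous day)


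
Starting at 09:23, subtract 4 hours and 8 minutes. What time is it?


Start: 563 minutes from midnight
Subtract: 248 minutes
Remaining: 563 - 248 = 315
Hours: 5, Minutes: 15

05:15


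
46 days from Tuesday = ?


Saturday

Start: Tuesday (index 1)
(1 + 46) mod 7
= 47 mod 7
= 5
Index 5 → Saturday


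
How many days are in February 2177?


28 days

Month: February (month 2)
February: 28 or 29 (leap year)
2177 leap year? No


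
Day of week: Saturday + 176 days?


Sunday

Start: Saturday (index 5)
(5 + 176) mod 7
= 181 mod 7
= 6
Index 6 → Sunday


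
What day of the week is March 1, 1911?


Zeller's congruence:
q=1, m=3, k=11, j=19
h = (1 + ⌊13×4/5⌋ + 11 + ⌊11/4⌋ + ⌊19/4⌋ - 2×19) mod 7
= (1 + 10 + 11 + 2 + 4 - 38) mod 7
= -10 mod 7 = 4
h=4 → Wednesday

Wednesday


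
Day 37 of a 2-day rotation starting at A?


Shifts: A, B
Start: A (index 0)
Day 37: (0 + 37 - 1) mod 2
= 36 mod 2
= 0
Index 0 → shift A

Shift A


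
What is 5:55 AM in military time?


Input: 5:55 AM
AM hour stays: 5

05:55


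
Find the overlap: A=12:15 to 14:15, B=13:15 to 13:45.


Meeting A: 735-855 (in minutes from midnight)
Meeting B: 795-825
Overlap start = max(735, 795) = 795
Overlap end = min(855, 825) = 825
Overlap = max(0, 825 - 795) = 30 min

30 minutes


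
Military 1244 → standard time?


Hour: 12
12 → 12 PM (noon)

12:44 PM


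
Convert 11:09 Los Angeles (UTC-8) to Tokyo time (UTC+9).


Time difference = UTC+9 - UTC-8 = +17 hours
New hour = (11 + 17) mod 24
= 28 mod 24 = 4
Minutes unchanged → 04:09; 28 ≥ 24 → next day

04:09 (next day)


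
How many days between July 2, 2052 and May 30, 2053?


From July 2, 2052 to May 30, 2053
Rest of July 2052: 31 - 2 = 29
Full months: August 31, September 30, October 31, November 30, December 31, January 31, February 2053 28, March 31, April 30
Days into May 2053: 30
Total = 29 + 31 + 30 + 31 + 30 + 31 + 31 + 28 + 31 + 30 + 30 = 332 days

332 days


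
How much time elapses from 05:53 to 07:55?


End time in minutes: 7×60 + 55 = 475
Start time in minutes: 5×60 + 53 = 353
Difference = 475 - 353 = 122 minutes
= 2 hours 2 minutes

2h 2m


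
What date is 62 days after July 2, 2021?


September 2, 2021

Start: July 2, 2021
Add 62 days
July 2 → August 1: 31 - 2 + 1 = 30 days (62 - 30 = 32 left)
August 1 → September 1: 31 - 1 + 1 = 31 days (32 - 31 = 1 left)
September 1 + 1 = September 2, 2021


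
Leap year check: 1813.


No

Rules: divisible by 4 AND (not by 100 OR by 400)
1813 ÷ 4 = 453 remainder 1 → not divisible by 4
Not divisible by 4 → not a leap year


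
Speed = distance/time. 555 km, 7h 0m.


79.3 km/h

Distance: 555 km
Time: 7 hours
Speed = 555 / 7 ≈ 79.3 km/h


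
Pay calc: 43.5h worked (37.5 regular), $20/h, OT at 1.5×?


$930.00

Regular: 37.5h × $20 = $750.00
Overtime: 43.5 - 37.5 = 6.0h
OT pay: 6.0h × $20 × 1.5 = $180.00
Total = $750.00 + $180.00 = $930.00


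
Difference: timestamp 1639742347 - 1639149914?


Difference = 1639742347 - 1639149914 = 592433 seconds
In hours: 592433 / 3600 ≈ 164.6
In days: 592433 / 86400 ≈ 6.86

592433 seconds (164.6 hours / 6.86 days)


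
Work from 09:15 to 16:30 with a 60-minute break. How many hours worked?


6h 15m (375 minutes)

Total time = (16×60+30) - (9×60+15)
= 990 - 555 = 435 min
Minus break: 435 - 60 = 375 min
= 6h 15m


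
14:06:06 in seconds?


Hours: 14 × 3600 = 50400
Minutes: 6 × 60 = 360
Seconds: 6
Total = 50400 + 360 + 6 = 50766

50766 seconds


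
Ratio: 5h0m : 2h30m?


Duration 1: 300 minutes
Duration 2: 150 minutes
Ratio = 300:150
GCD = 150
Simplified = 2:1
As a decimal: 2/1 = 2.00

2:1 (2.00)


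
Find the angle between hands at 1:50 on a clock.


115.0°

Hour hand = 1×30 + 50×0.5 = 55.0°
Minute hand = 50×6 = 300°
Difference = |55.0 - 300| = 245.0°
Since > 180°: 360 - 245.0 = 115.0°


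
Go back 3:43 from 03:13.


Start: 193 minutes from midnight
Subtract: 223 minutes
Remaining: 193 - 223 = -30
Negative → add 24×60 = 1410
Hours: 23, Minutes: 30

23:30


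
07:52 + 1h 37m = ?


Start: 472 minutes from midnight
Add: 97 minutes
Total: 569 minutes
Hours: 569 ÷ 60 = 9 remainder 29

09:29


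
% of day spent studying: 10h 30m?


Time: 630 minutes
Day: 1440 minutes
Percentage = (630/1440) × 100 ≈ 43.8%

43.8%


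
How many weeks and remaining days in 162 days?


Weeks: 162 ÷ 7 = 23 remainder 1

23 weeks 1 days


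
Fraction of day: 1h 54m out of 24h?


0.0792 (7.92%)

Total minutes: 1×60 + 54 = 114
Day = 24×60 = 1440 minutes
Fraction = 114/1440 ≈ 0.0792
As a percentage: 114/1440 × 100 ≈ 7.92%


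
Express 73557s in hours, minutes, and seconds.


Hours: 73557 ÷ 3600 = 20 remainder 1557
Minutes: 1557 ÷ 60 = 25 remainder 57
Seconds: 57

20h 25m 57s


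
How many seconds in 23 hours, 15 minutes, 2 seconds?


Hours: 23 × 3600 = 82800
Minutes: 15 × 60 = 900
Seconds: 2
Total = 82800 + 900 + 2 = 83702

83702 seconds


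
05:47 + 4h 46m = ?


10:33

Start: 347 minutes from midnight
Add: 286 minutes
Total: 633 minutes
Hours: 633 ÷ 60 = 10 remainder 33


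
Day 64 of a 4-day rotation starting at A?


Shift D

Shifts: A, B, C, D
Start: A (index 0)
Day 64: (0 + 64 - 1) mod 4
= 63 mod 4
= 3
Index 3 → shift D


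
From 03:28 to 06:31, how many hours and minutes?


3h 3m

End time in minutes: 6×60 + 31 = 391
Start time in minutes: 3×60 + 28 = 208
Difference = 391 - 208 = 183 minutes
= 3 hours 3 minutes


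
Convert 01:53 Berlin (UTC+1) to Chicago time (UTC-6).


Time difference = UTC-6 - UTC+1 = -7 hours
New hour = (1 -7) mod 24
= -6 mod 24 = 18
Minutes unchanged → 18:53; -6 < 0 → previous day

18:53 (previous day)


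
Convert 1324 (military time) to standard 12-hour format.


Hour: 13
13 - 12 = 1 → PM

1:24 PM


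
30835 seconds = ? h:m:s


8h 33m 55s

Hours: 30835 ÷ 3600 = 8 remainder 2035
Minutes: 2035 ÷ 60 = 33 remainder 55
Seconds: 55


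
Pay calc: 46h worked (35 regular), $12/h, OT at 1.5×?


Regular: 35h × $12 = $420.00
Overtime: 46 - 35 = 11h
OT pay: 11h × $12 × 1.5 = $198.00
Total = $420.00 + $198.00 = $618.00

$618.00


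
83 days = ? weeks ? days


11 weeks 6 days

Weeks: 83 ÷ 7 = 11 remainder 6


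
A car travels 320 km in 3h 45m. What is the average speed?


85.3 km/h

Distance: 320 km
Time: 3h 45m = 225 min = 225/60 = 15/4 hours
Speed = 320 ÷ (15/4) = 320 × 4 / 15 = 1280/15 ≈ 85.3 km/h


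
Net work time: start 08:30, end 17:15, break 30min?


8h 15m (495 minutes)

Total time = (17×60+15) - (8×60+30)
= 1035 - 510 = 525 min
Minus break: 525 - 30 = 495 min
= 8h 15m


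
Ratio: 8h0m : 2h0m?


4:1 (4.00)

Duration 1: 480 minutes
Duration 2: 120 minutes
Ratio = 480:120
GCD = 120
Simplified = 4:1
As a decimal: 4/1 = 4.00


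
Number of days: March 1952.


31 days

Month: March (month 3)
March has 31 days


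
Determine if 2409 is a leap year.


Rules: divisible by 4 AND (not by 100 OR by 400)
2409 ÷ 4 = 602 remainder 1 → not divisible by 4
Not divisible by 4 → not a leap year

No


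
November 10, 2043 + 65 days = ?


January 14, 2044

Start: November 10, 2043
Add 65 days
November 10 → December 1: 30 - 10 + 1 = 21 days (65 - 21 = 44 left)
December 1 → January 1: 31 - 1 + 1 = 31 days (44 - 31 = 13 left)
January 1 + 13 = January 14, 2044


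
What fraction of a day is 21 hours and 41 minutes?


0.9035 (90.35%)

Total minutes: 21×60 + 41 = 1301
Day = 24×60 = 1440 minutes
Fraction = 1301/1440 ≈ 0.9035
As a percentage: 1301/1440 × 100 ≈ 90.35%


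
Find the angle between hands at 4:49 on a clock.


Hour hand = 4×30 + 49×0.5 = 144.5°
Minute hand = 49×6 = 294°
Difference = |144.5 - 294| = 149.5°

149.5°


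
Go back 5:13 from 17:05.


11:52

Start: 1025 minutes from midnight
Subtract: 313 minutes
Remaining: 1025 - 313 = 712
Hours: 11, Minutes: 52


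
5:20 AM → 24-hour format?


Input: 5:20 AM
AM hour stays: 5

05:20


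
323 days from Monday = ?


Start: Monday (index 0)
(0 + 323) mod 7
= 323 mod 7
= 1
Index 1 → Tuesday

Tuesday


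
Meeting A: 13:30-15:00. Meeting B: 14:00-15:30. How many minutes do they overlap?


Meeting A: 810-900 (in minutes from midnight)
Meeting B: 840-930
Overlap start = max(810, 840) = 840
Overlap end = min(900, 930) = 900
Overlap = max(0, 900 - 840) = 60 min

60 minutes


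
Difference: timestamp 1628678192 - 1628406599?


Difference = 1628678192 - 1628406599 = 271593 seconds
In hours: 271593 / 3600 ≈ 75.4
In days: 271593 / 86400 ≈ 3.14

271593 seconds (75.4 hours / 3.14 days)


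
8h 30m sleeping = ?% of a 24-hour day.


Time: 510 minutes
Day: 1440 minutes
Percentage = (510/1440) × 100 ≈ 35.4%

35.4%


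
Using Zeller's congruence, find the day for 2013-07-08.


Monday

Zeller's congruence:
q=8, m=7, k=13, j=20
h = (8 + ⌊13×8/5⌋ + 13 + ⌊13/4⌋ + ⌊20/4⌋ - 2×20) mod 7
= (8 + 20 + 13 + 3 + 5 - 40) mod 7
= 9 mod 7 = 2
h=2 → Monday


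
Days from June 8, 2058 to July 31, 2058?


From June 8, 2058 to July 31, 2058
Rest of June 2058: 30 - 8 = 22
Days into July 2058: 31
Total = 22 + 31 = 53 days

53 days


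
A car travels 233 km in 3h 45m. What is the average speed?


62.1 km/h

Distance: 233 km
Time: 3h 45m = 225 min = 225/60 = 15/4 hours
Speed = 233 ÷ (15/4) = 233 × 4 / 15 = 932/15 ≈ 62.1 km/h


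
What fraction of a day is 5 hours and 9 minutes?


Total minutes: 5×60 + 9 = 309
Day = 24×60 = 1440 minutes
Fraction = 309/1440 ≈ 0.2146
As a percentage: 309/1440 × 100 ≈ 21.46%

0.2146 (21.46%)


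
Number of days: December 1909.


31 days

Month: December (month 12)
December has 31 days


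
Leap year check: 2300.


No

Rules: divisible by 4 AND (not by 100 OR by 400)
2300 ÷ 4 = 575 exactly → divisible by 4
2300 ÷ 100 = 23 exactly → divisible by 100
2300 ÷ 400 = 5 remainder 300 → not divisible by 400
Divisible by 100 but not by 400 → not a leap year


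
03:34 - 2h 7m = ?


Start: 214 minutes from midnight
Subtract: 127 minutes
Remaining: 214 - 127 = 87
Hours: 1, Minutes: 27

01:27


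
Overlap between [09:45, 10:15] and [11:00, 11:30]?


Meeting A: 585-615 (in minutes from midnight)
Meeting B: 660-690
Overlap start = max(585, 660) = 660
Overlap end = min(615, 690) = 615
Overlap = max(0, 615 - 660) = 0 min

0 minutes


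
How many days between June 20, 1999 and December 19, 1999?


From June 20, 1999 to December 19, 1999
Rest of June 1999: 30 - 20 = 10
Full months: July 31, August 31, September 30, October 31, November 30
Days into December 1999: 19
Total = 10 + 31 + 31 + 30 + 31 + 30 + 19 = 182 days

182 days


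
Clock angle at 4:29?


39.5°

Hour hand = 4×30 + 29×0.5 = 134.5°
Minute hand = 29×6 = 174°
Difference = |134.5 - 174| = 39.5°


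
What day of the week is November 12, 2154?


Tuesday

Zeller's congruence:
q=12, m=11, k=54, j=21
h = (12 + ⌊13×12/5⌋ + 54 + ⌊54/4⌋ + ⌊21/4⌋ - 2×21) mod 7
= (12 + 31 + 54 + 13 + 5 - 42) mod 7
= 73 mod 7 = 3
h=3 → Tuesday


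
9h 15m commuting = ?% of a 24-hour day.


38.5%

Time: 555 minutes
Day: 1440 minutes
Percentage = (555/1440) × 100 ≈ 38.5%


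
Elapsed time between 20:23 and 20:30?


End time in minutes: 20×60 + 30 = 1230
Start time in minutes: 20×60 + 23 = 1223
Difference = 1230 - 1223 = 7 minutes
= 0 hours 7 minutes

0h 7m


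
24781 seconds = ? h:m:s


6h 53m 1s

Hours: 24781 ÷ 3600 = 6 remainder 3181
Minutes: 3181 ÷ 60 = 53 remainder 1
Seconds: 1


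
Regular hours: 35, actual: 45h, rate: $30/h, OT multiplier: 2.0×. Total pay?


Regular: 35h × $30 = $1050.00
Overtime: 45 - 35 = 10h
OT pay: 10h × $30 × 2.0 = $600.00
Total = $1050.00 + $600.00 = $1650.00

$1650.00


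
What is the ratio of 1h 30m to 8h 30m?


3:17 (0.18)

Duration 1: 90 minutes
Duration 2: 510 minutes
Ratio = 90:510
GCD = 30
Simplified = 3:17
As a decimal: 3/17 ≈ 0.18


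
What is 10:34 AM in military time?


10:34

Input: 10:34 AM
AM hour stays: 10


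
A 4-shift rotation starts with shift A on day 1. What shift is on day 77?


Shift A

Shifts: A, B, C, D
Start: A (index 0)
Day 77: (0 + 77 - 1) mod 4
= 76 mod 4
= 0
Index 0 → shift A


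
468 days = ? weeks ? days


66 weeks 6 days

Weeks: 468 ÷ 7 = 66 remainder 6


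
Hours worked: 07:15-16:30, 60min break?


Total time = (16×60+30) - (7×60+15)
= 990 - 435 = 555 min
Minus break: 555 - 60 = 495 min
= 8h 15m

8h 15m (495 minutes)


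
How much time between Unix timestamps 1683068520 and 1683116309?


47789 seconds (13.3 hours / 0.55 days)

Difference = 1683116309 - 1683068520 = 47789 seconds
In hours: 47789 / 3600 ≈ 13.3
In days: 47789 / 86400 ≈ 0.55


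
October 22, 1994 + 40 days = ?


December 1, 1994

Start: October 22, 1994
Add 40 days
October 22 → November 1: 31 - 22 + 1 = 10 days (40 - 10 = 30 left)
November 1 → December 1: 30 - 1 + 1 = 30 days (30 - 30 = 0 left)
Land exactly on December 1, 1994


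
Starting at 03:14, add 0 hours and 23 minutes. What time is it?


Start: 194 minutes from midnight
Add: 23 minutes
Total: 217 minutes
Hours: 217 ÷ 60 = 3 remainder 37

03:37


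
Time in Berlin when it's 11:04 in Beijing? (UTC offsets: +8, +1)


04:04

Time difference = UTC+1 - UTC+8 = -7 hours
New hour = (11 -7) mod 24
= 4 mod 24 = 4
Minutes unchanged → 04:04


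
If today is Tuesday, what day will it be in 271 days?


Start: Tuesday (index 1)
(1 + 271) mod 7
= 272 mod 7
= 6
Index 6 → Sunday

Sunday


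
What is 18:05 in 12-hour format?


6:05 PM

Hour: 18
18 - 12 = 6 → PM


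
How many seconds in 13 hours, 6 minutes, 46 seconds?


47206 seconds

Hours: 13 × 3600 = 46800
Minutes: 6 × 60 = 360
Seconds: 46
Total = 46800 + 360 + 46 = 47206


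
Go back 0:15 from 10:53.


10:38

Start: 653 minutes from midnight
Subtract: 15 minutes
Remaining: 653 - 15 = 638
Hours: 10, Minutes: 38


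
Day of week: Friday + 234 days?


Start: Friday (index 4)
(4 + 234) mod 7
= 238 mod 7
= 0
Index 0 → Monday

Monday


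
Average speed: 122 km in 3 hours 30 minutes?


Distance: 122 km
Time: 3h 30m = 210 min = 210/60 = 7/2 hours
Speed = 122 ÷ (7/2) = 122 × 2 / 7 = 244/7 ≈ 34.9 km/h

34.9 km/h


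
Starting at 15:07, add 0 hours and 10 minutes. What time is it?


Start: 907 minutes from midnight
Add: 10 minutes
Total: 917 minutes
Hours: 917 ÷ 60 = 15 remainder 17

15:17


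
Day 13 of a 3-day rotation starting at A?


Shift A

Shifts: A, B, C
Start: A (index 0)
Day 13: (0 + 13 - 1) mod 3
= 12 mod 3
= 0
Index 0 → shift A


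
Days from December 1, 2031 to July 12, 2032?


From December 1, 2031 to July 12, 2032
Rest of December 2031: 31 - 1 = 30
Full months: January 31, February 2032 29, March 31, April 30, May 31, June 30
Days into July 2032: 12
Total = 30 + 31 + 29 + 31 + 30 + 31 + 30 + 12 = 224 days

224 days


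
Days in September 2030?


Month: September (month 9)
September has 30 days

30 days


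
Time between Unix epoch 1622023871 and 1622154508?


130637 seconds (36.3 hours / 1.51 days)

Difference = 1622154508 - 1622023871 = 130637 seconds
In hours: 130637 / 3600 ≈ 36.3
In days: 130637 / 86400 ≈ 1.51


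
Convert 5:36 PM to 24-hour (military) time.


17:36

Input: 5:36 PM
PM: 5 + 12 = 17


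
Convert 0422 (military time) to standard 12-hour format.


4:22 AM

Hour: 4
4 < 12 → AM


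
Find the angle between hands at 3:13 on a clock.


Hour hand = 3×30 + 13×0.5 = 96.5°
Minute hand = 13×6 = 78°
Difference = |96.5 - 78| = 18.5°

18.5°


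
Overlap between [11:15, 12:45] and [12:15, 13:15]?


30 minutes

Meeting A: 675-765 (in minutes from midnight)
Meeting B: 735-795
Overlap start = max(675, 735) = 735
Overlap end = min(765, 795) = 765
Overlap = max(0, 765 - 735) = 30 min


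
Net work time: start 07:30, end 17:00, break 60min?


8h 30m (510 minutes)

Total time = (17×60+0) - (7×60+30)
= 1020 - 450 = 570 min
Minus break: 570 - 60 = 510 min
= 8h 30m


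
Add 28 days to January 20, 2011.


February 17, 2011

Start: January 20, 2011
Add 28 days
January 20 → February 1: 31 - 20 + 1 = 12 days (28 - 12 = 16 left)
February 1 + 16 = February 17, 2011


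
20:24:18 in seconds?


73458 seconds

Hours: 20 × 3600 = 72000
Minutes: 24 × 60 = 1440
Seconds: 18
Total = 72000 + 1440 + 18 = 73458


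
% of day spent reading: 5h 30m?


Time: 330 minutes
Day: 1440 minutes
Percentage = (330/1440) × 100 ≈ 22.9%

22.9%


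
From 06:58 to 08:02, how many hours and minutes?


1h 4m

End time in minutes: 8×60 + 2 = 482
Start time in minutes: 6×60 + 58 = 418
Difference = 482 - 418 = 64 minutes
= 1 hours 4 minutes


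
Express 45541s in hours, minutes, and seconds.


Hours: 45541 ÷ 3600 = 12 remainder 2341
Minutes: 2341 ÷ 60 = 39 remainder 1
Seconds: 1

12h 39m 1s


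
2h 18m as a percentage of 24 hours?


0.0958 (9.58%)

Total minutes: 2×60 + 18 = 138
Day = 24×60 = 1440 minutes
Fraction = 138/1440 ≈ 0.0958
As a percentage: 138/1440 × 100 ≈ 9.58%


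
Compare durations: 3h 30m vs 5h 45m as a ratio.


14:23 (0.61)

Duration 1: 210 minutes
Duration 2: 345 minutes
Ratio = 210:345
GCD = 15
Simplified = 14:23
As a decimal: 14/23 ≈ 0.61


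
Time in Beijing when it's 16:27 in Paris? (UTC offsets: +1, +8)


Time difference = UTC+8 - UTC+1 = +7 hours
New hour = (16 + 7) mod 24
= 23 mod 24 = 23
Minutes unchanged → 23:27

23:27


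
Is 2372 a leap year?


Yes

Rules: divisible by 4 AND (not by 100 OR by 400)
2372 ÷ 4 = 593 exactly → divisible by 4
2372 ÷ 100 = 23 remainder 72 → not divisible by 100
Divisible by 4 but not by 100 → leap year


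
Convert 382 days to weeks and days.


54 weeks 4 days

Weeks: 382 ÷ 7 = 54 remainder 4


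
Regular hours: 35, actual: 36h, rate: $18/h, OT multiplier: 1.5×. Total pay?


Regular: 35h × $18 = $630.00
Overtime: 36 - 35 = 1h
OT pay: 1h × $18 × 1.5 = $27.00
Total = $630.00 + $27.00 = $657.00

$657.00


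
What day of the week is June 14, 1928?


Thursday

Zeller's congruence:
q=14, m=6, k=28, j=19
h = (14 + ⌊13×7/5⌋ + 28 + ⌊28/4⌋ + ⌊19/4⌋ - 2×19) mod 7
= (14 + 18 + 28 + 7 + 4 - 38) mod 7
= 33 mod 7 = 5
h=5 → Thursday


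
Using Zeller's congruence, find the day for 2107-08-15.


Monday

Zeller's congruence:
q=15, m=8, k=7, j=21
h = (15 + ⌊13×9/5⌋ + 7 + ⌊7/4⌋ + ⌊21/4⌋ - 2×21) mod 7
= (15 + 23 + 7 + 1 + 5 - 42) mod 7
= 9 mod 7 = 2
h=2 → Monday


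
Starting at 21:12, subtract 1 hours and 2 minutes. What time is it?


Start: 1272 minutes from midnight
Subtract: 62 minutes
Remaining: 1272 - 62 = 1210
Hours: 20, Minutes: 10

20:10


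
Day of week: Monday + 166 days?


Start: Monday (index 0)
(0 + 166) mod 7
= 166 mod 7
= 5
Index 5 → Saturday

Saturday


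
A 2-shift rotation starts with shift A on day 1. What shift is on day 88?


Shift B

Shifts: A, B
Start: A (index 0)
Day 88: (0 + 88 - 1) mod 2
= 87 mod 2
= 1
Index 1 → shift B


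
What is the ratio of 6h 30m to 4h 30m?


13:9 (1.44)

Duration 1: 390 minutes
Duration 2: 270 minutes
Ratio = 390:270
GCD = 30
Simplified = 13:9
As a decimal: 13/9 ≈ 1.44


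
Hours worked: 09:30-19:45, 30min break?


Total time = (19×60+45) - (9×60+30)
= 1185 - 570 = 615 min
Minus break: 615 - 30 = 585 min
= 9h 45m

9h 45m (585 minutes)


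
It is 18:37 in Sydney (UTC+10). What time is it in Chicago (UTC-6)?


02:37

Time difference = UTC-6 - UTC+10 = -16 hours
New hour = (18 -16) mod 24
= 2 mod 24 = 2
Minutes unchanged → 02:37


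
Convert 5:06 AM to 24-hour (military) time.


Input: 5:06 AM
AM hour stays: 5

05:06


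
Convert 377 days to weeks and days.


Weeks: 377 ÷ 7 = 53 remainder 6

53 weeks 6 days


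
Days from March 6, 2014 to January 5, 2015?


305 days

From March 6, 2014 to January 5, 2015
Rest of March 2014: 31 - 6 = 25
Full months: April 30, May 31, June 30, July 31, August 31, September 30, October 31, November 30, December 31
Days into January 2015: 5
Total = 25 + 30 + 31 + 30 + 31 + 31 + 30 + 31 + 30 + 31 + 5 = 305 days


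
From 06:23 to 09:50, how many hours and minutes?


End time in minutes: 9×60 + 50 = 590
Start time in minutes: 6×60 + 23 = 383
Difference = 590 - 383 = 207 minutes
= 3 hours 27 minutes

3h 27m


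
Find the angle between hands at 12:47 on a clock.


101.5°

Hour hand (12 ≡ 0 on the dial): 0×30 + 47×0.5 = 23.5°
Minute hand = 47×6 = 282°
Difference = |23.5 - 282| = 258.5°
Since > 180°: 360 - 258.5 = 101.5°


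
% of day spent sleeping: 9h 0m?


Time: 540 minutes
Day: 1440 minutes
Percentage = (540/1440) × 100 = 37.5%

37.5%


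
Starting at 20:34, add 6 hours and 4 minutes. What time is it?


02:38 (next day)

Start: 1234 minutes from midnight
Add: 364 minutes
Total: 1598 minutes
Hours: 1598 ÷ 60 = 26 remainder 38
26 ≥ 24 → 26 - 24 = 2 (next day)


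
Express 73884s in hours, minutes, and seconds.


20h 31m 24s

Hours: 73884 ÷ 3600 = 20 remainder 1884
Minutes: 1884 ÷ 60 = 31 remainder 24
Seconds: 24


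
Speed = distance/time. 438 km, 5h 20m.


Distance: 438 km
Time: 5h 20m = 320 min = 320/60 = 16/3 hours
Speed = 438 ÷ (16/3) = 438 × 3 / 16 = 1314/16 ≈ 82.1 km/h

82.1 km/h


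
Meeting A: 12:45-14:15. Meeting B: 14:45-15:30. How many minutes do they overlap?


0 minutes

Meeting A: 765-855 (in minutes from midnight)
Meeting B: 885-930
Overlap start = max(765, 885) = 885
Overlap end = min(855, 930) = 855
Overlap = max(0, 855 - 885) = 0 min


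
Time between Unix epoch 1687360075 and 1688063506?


Difference = 1688063506 - 1687360075 = 703431 seconds
In hours: 703431 / 3600 ≈ 195.4
In days: 703431 / 86400 ≈ 8.14

703431 seconds (195.4 hours / 8.14 days)


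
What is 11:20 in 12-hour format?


11:20 AM

Hour: 11
11 < 12 → AM


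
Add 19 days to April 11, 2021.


Start: April 11, 2021
Add 19 days
April 11 + 19 = April 30, 2021

April 30, 2021


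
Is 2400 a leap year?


Yes

Rules: divisible by 4 AND (not by 100 OR by 400)
2400 ÷ 4 = 600 exactly → divisible by 4
2400 ÷ 100 = 24 exactly → divisible by 100
2400 ÷ 400 = 6 exactly → divisible by 400
Divisible by 400 → leap year


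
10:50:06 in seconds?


Hours: 10 × 3600 = 36000
Minutes: 50 × 60 = 3000
Seconds: 6
Total = 36000 + 3000 + 6 = 39006

39006 seconds


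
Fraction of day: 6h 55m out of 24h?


0.2882 (28.82%)

Total minutes: 6×60 + 55 = 415
Day = 24×60 = 1440 minutes
Fraction = 415/1440 ≈ 0.2882
As a percentage: 415/1440 × 100 ≈ 28.82%


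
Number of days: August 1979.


31 days

Month: August (month 8)
August has 31 days


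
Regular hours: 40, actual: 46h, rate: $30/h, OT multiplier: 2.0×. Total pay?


$1560.00

Regular: 40h × $30 = $1200.00
Overtime: 46 - 40 = 6h
OT pay: 6h × $30 × 2.0 = $360.00
Total = $1200.00 + $360.00 = $1560.00


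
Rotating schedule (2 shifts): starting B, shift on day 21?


Shifts: A, B
Start: B (index 1)
Day 21: (1 + 21 - 1) mod 2
= 21 mod 2
= 1
Index 1 → shift B

Shift B


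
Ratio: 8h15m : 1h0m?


33:4 (8.25)

Duration 1: 495 minutes
Duration 2: 60 minutes
Ratio = 495:60
GCD = 15
Simplified = 33:4
As a decimal: 33/4 = 8.25


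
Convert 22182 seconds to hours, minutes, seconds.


Hours: 22182 ÷ 3600 = 6 remainder 582
Minutes: 582 ÷ 60 = 9 remainder 42
Seconds: 42

6h 9m 42s


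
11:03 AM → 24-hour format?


Input: 11:03 AM
AM hour stays: 11

11:03


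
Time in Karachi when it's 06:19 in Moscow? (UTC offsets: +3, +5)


08:19

Time difference = UTC+5 - UTC+3 = +2 hours
New hour = (6 + 2) mod 24
= 8 mod 24 = 8
Minutes unchanged → 08:19


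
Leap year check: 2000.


Rules: divisible by 4 AND (not by 100 OR by 400)
2000 ÷ 4 = 500 exactly → divisible by 4
2000 ÷ 100 = 20 exactly → divisible by 100
2000 ÷ 400 = 5 exactly → divisible by 400
Divisible by 400 → leap year

Yes


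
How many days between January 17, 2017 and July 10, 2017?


From January 17, 2017 to July 10, 2017
Rest of January 2017: 31 - 17 = 14
Full months: February 2017 28, March 31, April 30, May 31, June 30
Days into July 2017: 10
Total = 14 + 28 + 31 + 30 + 31 + 30 + 10 = 174 days

174 days


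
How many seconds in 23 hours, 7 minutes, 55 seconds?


83275 seconds

Hours: 23 × 3600 = 82800
Minutes: 7 × 60 = 420
Seconds: 55
Total = 82800 + 420 + 55 = 83275


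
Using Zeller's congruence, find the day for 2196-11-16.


Wednesday

Zeller's congruence:
q=16, m=11, k=96, j=21
h = (16 + ⌊13×12/5⌋ + 96 + ⌊96/4⌋ + ⌊21/4⌋ - 2×21) mod 7
= (16 + 31 + 96 + 24 + 5 - 42) mod 7
= 130 mod 7 = 4
h=4 → Wednesday


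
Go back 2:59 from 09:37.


06:38

Start: 577 minutes from midnight
Subtract: 179 minutes
Remaining: 577 - 179 = 398
Hours: 6, Minutes: 38


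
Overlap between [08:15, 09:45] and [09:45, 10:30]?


0 minutes

Meeting A: 495-585 (in minutes from midnight)
Meeting B: 585-630
Overlap start = max(495, 585) = 585
Overlap end = min(585, 630) = 585
Overlap = max(0, 585 - 585) = 0 min


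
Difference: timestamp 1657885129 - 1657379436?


505693 seconds (140.5 hours / 5.85 days)

Difference = 1657885129 - 1657379436 = 505693 seconds
In hours: 505693 / 3600 ≈ 140.5
In days: 505693 / 86400 ≈ 5.85


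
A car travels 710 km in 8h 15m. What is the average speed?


Distance: 710 km
Time: 8h 15m = 495 min = 495/60 = 33/4 hours
Speed = 710 ÷ (33/4) = 710 × 4 / 33 = 2840/33 ≈ 86.1 km/h

86.1 km/h


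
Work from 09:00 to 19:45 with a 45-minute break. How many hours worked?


Total time = (19×60+45) - (9×60+0)
= 1185 - 540 = 645 min
Minus break: 645 - 45 = 600 min
= 10h 0m

10h 0m (600 minutes)


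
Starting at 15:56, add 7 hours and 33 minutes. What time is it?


Start: 956 minutes from midnight
Add: 453 minutes
Total: 1409 minutes
Hours: 1409 ÷ 60 = 23 remainder 29

23:29


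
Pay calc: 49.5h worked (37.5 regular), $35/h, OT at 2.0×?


$2152.50

Regular: 37.5h × $35 = $1312.50
Overtime: 49.5 - 37.5 = 12.0h
OT pay: 12.0h × $35 × 2.0 = $840.00
Total = $1312.50 + $840.00 = $2152.50


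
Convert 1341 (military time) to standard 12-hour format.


Hour: 13
13 - 12 = 1 → PM

1:41 PM


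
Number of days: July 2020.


Month: July (month 7)
July has 31 days

31 days


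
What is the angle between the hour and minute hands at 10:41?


Hour hand = 10×30 + 41×0.5 = 320.5°
Minute hand = 41×6 = 246°
Difference = |320.5 - 246| = 74.5°

74.5°


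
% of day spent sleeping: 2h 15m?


9.4%

Time: 135 minutes
Day: 1440 minutes
Percentage = (135/1440) × 100 ≈ 9.4%


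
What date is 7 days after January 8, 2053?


January 15, 2053

Start: January 8, 2053
Add 7 days
January 8 + 7 = January 15, 2053


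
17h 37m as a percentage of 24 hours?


0.7340 (73.40%)

Total minutes: 17×60 + 37 = 1057
Day = 24×60 = 1440 minutes
Fraction = 1057/1440 ≈ 0.7340
As a percentage: 1057/1440 × 100 ≈ 73.40%


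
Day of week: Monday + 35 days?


Start: Monday (index 0)
(0 + 35) mod 7
= 35 mod 7
= 0
Index 0 → Monday

Monday


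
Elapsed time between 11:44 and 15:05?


End time in minutes: 15×60 + 5 = 905
Start time in minutes: 11×60 + 44 = 704
Difference = 905 - 704 = 201 minutes
= 3 hours 21 minutes

3h 21m


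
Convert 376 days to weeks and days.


53 weeks 5 days

Weeks: 376 ÷ 7 = 53 remainder 5


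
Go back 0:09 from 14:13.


Start: 853 minutes from midnight
Subtract: 9 minutes
Remaining: 853 - 9 = 844
Hours: 14, Minutes: 4

14:04


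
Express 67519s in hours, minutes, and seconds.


18h 45m 19s

Hours: 67519 ÷ 3600 = 18 remainder 2719
Minutes: 2719 ÷ 60 = 45 remainder 19
Seconds: 19


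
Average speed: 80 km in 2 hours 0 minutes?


40.0 km/h

Distance: 80 km
Time: 2 hours
Speed = 80 / 2 = 40.0 km/h


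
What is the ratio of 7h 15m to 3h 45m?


29:15 (1.93)

Duration 1: 435 minutes
Duration 2: 225 minutes
Ratio = 435:225
GCD = 15
Simplified = 29:15
As a decimal: 29/15 ≈ 1.93


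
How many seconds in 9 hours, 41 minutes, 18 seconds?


34878 seconds

Hours: 9 × 3600 = 32400
Minutes: 41 × 60 = 2460
Seconds: 18
Total = 32400 + 2460 + 18 = 34878


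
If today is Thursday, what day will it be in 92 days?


Friday

Start: Thursday (index 3)
(3 + 92) mod 7
= 95 mod 7
= 4
Index 4 → Friday


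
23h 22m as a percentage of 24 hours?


Total minutes: 23×60 + 22 = 1402
Day = 24×60 = 1440 minutes
Fraction = 1402/1440 ≈ 0.9736
As a percentage: 1402/1440 × 100 ≈ 97.36%

0.9736 (97.36%)


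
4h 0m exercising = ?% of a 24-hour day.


16.7%

Time: 240 minutes
Day: 1440 minutes
Percentage = (240/1440) × 100 ≈ 16.7%


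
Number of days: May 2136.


31 days

Month: May (month 5)
May has 31 days


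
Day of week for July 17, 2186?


Monday

Zeller's congruence:
q=17, m=7, k=86, j=21
h = (17 + ⌊13×8/5⌋ + 86 + ⌊86/4⌋ + ⌊21/4⌋ - 2×21) mod 7
= (17 + 20 + 86 + 21 + 5 - 42) mod 7
= 107 mod 7 = 2
h=2 → Monday


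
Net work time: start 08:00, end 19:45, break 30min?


11h 15m (675 minutes)

Total time = (19×60+45) - (8×60+0)
= 1185 - 480 = 705 min
Minus break: 705 - 30 = 675 min
= 11h 15m


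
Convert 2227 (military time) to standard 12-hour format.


Hour: 22
22 - 12 = 10 → PM

10:27 PM


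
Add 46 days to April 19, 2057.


June 4, 2057

Start: April 19, 2057
Add 46 days
April 19 → May 1: 30 - 19 + 1 = 12 days (46 - 12 = 34 left)
May 1 → June 1: 31 - 1 + 1 = 31 days (34 - 31 = 3 left)
June 1 + 3 = June 4, 2057


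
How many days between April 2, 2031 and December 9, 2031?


From April 2, 2031 to December 9, 2031
Rest of April 2031: 30 - 2 = 28
Full months: May 31, June 30, July 31, August 31, September 30, October 31, November 30
Days into December 2031: 9
Total = 28 + 31 + 30 + 31 + 31 + 30 + 31 + 30 + 9 = 251 days

251 days
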